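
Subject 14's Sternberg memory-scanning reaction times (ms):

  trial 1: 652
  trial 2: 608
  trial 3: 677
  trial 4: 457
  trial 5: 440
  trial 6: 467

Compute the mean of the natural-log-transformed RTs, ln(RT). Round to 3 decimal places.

ln(RT): 6.4800, 6.4102, 6.5177, 6.1247, 6.0868, 6.1463
Σ ln(RT) = 37.7657
Mean = 37.7657/6 = 6.29428

6.294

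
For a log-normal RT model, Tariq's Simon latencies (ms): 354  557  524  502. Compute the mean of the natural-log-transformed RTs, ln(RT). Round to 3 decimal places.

ln(RT): 5.8693, 6.3226, 6.2615, 6.2186
Σ ln(RT) = 24.6720
Mean = 24.6720/4 = 6.16799

6.168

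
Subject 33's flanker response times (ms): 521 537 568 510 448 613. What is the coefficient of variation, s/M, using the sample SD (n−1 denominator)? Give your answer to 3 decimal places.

n = 6, Σ = 3197, M = 532.8333
Σ(x−M)² = 15538.833; s = √(15538.833/5) = 55.7473
CV = 55.7473 / 532.8333 = 0.10462

0.105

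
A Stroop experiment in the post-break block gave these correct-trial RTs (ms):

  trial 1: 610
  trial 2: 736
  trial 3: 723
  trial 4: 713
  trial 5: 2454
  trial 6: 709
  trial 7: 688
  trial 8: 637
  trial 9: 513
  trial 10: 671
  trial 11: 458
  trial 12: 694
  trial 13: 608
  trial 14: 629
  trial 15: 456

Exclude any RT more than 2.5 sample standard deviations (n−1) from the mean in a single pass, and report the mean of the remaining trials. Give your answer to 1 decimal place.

n = 15, ΣRT = 11299, M = 753.267
Σ(x−M)² = 3215694.93; s = √(3215694.93/14) = 479.262
Cutoffs: 753.267 ± 2.5·479.262 → [-444.9, 1951.4]
Outside: 2454 → excluded.
Retained (n=14): Σ = 8845, mean = 8845/14 = 631.786

631.8 ms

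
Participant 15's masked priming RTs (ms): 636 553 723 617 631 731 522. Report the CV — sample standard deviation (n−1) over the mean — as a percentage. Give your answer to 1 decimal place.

n = 7, Σ = 4413, M = 630.4286
Σ(x−M)² = 36647.714; s = √(36647.714/6) = 78.1534
CV = 78.1534 / 630.4286 = 0.12397 = 12.397%

12.4%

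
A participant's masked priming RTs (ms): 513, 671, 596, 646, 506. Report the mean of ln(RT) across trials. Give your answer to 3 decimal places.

ln(RT): 6.2403, 6.5088, 6.3902, 6.4708, 6.2265
Σ ln(RT) = 31.8366
Mean = 31.8366/5 = 6.36732

6.367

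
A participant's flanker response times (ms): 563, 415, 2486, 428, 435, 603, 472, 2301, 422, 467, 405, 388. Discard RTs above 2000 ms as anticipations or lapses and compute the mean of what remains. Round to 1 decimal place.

459.8 ms

Excluded: 2301, 2486
Retained (n=10): Σ = 4598
Mean = 4598/10 = 459.8000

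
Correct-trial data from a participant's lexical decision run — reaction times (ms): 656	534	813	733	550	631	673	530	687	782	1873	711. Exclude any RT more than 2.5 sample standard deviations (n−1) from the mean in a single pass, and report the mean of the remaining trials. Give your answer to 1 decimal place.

663.6 ms

n = 12, ΣRT = 9173, M = 764.417
Σ(x−M)² = 1433388.92; s = √(1433388.92/11) = 360.982
Cutoffs: 764.417 ± 2.5·360.982 → [-138.0, 1666.9]
Outside: 1873 → excluded.
Retained (n=11): Σ = 7300, mean = 7300/11 = 663.636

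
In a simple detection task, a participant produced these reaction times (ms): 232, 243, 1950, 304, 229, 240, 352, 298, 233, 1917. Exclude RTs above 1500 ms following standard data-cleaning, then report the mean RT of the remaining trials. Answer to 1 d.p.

Excluded: 1917, 1950
Retained (n=8): Σ = 2131
Mean = 2131/8 = 266.3750

266.4 ms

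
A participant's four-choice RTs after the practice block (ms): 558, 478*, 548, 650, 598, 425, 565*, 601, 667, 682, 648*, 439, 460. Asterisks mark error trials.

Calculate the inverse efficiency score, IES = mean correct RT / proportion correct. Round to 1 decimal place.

Correct trials (n=10): 558, 548, 650, 598, 425, 601, 667, 682, 439, 460
Mean correct RT = 5628/10 = 562.8000 ms
Proportion correct = 10/13
IES = 562.8000 / (10/13) = 731.640 ms

731.6 ms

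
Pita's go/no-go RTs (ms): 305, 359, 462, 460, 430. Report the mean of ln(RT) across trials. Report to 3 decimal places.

5.987

ln(RT): 5.7203, 5.8833, 6.1356, 6.1312, 6.0638
Σ ln(RT) = 29.9342
Mean = 29.9342/5 = 5.98684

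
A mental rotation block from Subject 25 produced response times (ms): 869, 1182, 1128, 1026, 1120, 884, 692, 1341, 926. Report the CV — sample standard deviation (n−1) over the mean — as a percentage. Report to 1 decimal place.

n = 9, Σ = 9168, M = 1018.6667
Σ(x−M)² = 308686.000; s = √(308686.000/8) = 196.4326
CV = 196.4326 / 1018.6667 = 0.19283 = 19.283%

19.3%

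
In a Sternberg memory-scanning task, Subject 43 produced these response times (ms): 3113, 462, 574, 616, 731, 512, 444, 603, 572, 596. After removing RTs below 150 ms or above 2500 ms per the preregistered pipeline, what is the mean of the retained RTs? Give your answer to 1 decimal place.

567.8 ms

Excluded: 3113
Retained (n=9): Σ = 5110
Mean = 5110/9 = 567.7778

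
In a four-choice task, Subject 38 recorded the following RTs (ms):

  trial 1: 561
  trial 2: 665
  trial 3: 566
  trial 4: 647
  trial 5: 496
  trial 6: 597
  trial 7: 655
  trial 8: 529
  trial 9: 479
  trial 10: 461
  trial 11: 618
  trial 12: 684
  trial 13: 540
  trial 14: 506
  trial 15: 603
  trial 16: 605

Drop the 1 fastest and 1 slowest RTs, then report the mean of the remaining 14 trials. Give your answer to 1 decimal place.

576.2 ms

Sorted: 461, 479, 496, 506, 529, 540, 561, 566, 597, 603, 605, 618, 647, 655, 665, 684
Drop lowest 1 (461) and highest 1 (684)
Remaining (n=14): Σ = 8067, mean = 8067/14 = 576.214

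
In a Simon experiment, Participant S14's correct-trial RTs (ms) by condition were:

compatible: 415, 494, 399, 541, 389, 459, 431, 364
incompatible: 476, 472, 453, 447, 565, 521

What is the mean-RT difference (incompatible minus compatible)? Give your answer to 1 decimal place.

52.5 ms

M(compatible) = 3492/8 = 436.500
M(incompatible) = 2934/6 = 489.000
Difference = 489.000 − 436.500 = 52.500 ms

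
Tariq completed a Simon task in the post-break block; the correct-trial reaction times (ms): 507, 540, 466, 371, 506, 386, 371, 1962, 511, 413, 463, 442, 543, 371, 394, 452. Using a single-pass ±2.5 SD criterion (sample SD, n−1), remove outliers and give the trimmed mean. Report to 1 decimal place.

n = 16, ΣRT = 8698, M = 543.625
Σ(x−M)² = 2200565.75; s = √(2200565.75/15) = 383.020
Cutoffs: 543.625 ± 2.5·383.020 → [-413.9, 1501.2]
Outside: 1962 → excluded.
Retained (n=15): Σ = 6736, mean = 6736/15 = 449.067

449.1 ms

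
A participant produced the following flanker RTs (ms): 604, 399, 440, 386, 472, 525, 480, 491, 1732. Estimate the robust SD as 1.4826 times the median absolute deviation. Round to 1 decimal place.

66.7 ms

Sorted: 386, 399, 440, 472, 480, 491, 525, 604, 1732 → median = 480
|x − 480| sorted: 0, 8, 11, 40, 45, 81, 94, 124, 1252 → MAD = 45
Robust SD ≈ 1.4826 × 45 = 66.717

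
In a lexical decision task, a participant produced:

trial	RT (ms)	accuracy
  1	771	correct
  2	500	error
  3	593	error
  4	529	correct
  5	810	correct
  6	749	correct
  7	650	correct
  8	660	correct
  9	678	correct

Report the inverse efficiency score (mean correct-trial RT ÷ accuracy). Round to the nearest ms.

890 ms

Correct trials (n=7): 771, 529, 810, 749, 650, 660, 678
Mean correct RT = 4847/7 = 692.4286 ms
Proportion correct = 7/9
IES = 692.4286 / (7/9) = 890.265 ms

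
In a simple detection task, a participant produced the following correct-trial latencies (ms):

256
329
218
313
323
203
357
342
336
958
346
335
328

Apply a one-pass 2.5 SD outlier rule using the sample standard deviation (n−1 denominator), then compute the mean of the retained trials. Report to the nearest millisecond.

n = 13, ΣRT = 4644, M = 357.231
Σ(x−M)² = 420426.31; s = √(420426.31/12) = 187.178
Cutoffs: 357.231 ± 2.5·187.178 → [-110.7, 825.2]
Outside: 958 → excluded.
Retained (n=12): Σ = 3686, mean = 3686/12 = 307.167

307 ms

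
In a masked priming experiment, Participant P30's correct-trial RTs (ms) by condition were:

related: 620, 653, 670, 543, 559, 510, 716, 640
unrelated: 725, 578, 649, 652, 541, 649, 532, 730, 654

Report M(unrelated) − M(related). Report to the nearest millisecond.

M(related) = 4911/8 = 613.875
M(unrelated) = 5710/9 = 634.444
Difference = 634.444 − 613.875 = 20.569 ms

21 ms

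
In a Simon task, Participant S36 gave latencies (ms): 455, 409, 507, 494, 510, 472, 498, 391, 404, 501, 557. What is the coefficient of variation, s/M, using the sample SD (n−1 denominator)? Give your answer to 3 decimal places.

n = 11, Σ = 5198, M = 472.5455
Σ(x−M)² = 27334.727; s = √(27334.727/10) = 52.2826
CV = 52.2826 / 472.5455 = 0.11064

0.111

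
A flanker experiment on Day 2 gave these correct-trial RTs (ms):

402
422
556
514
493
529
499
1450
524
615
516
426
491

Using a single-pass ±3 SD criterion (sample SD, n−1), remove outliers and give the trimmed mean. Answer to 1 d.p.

n = 13, ΣRT = 7437, M = 572.077
Σ(x−M)² = 874488.92; s = √(874488.92/12) = 269.952
Cutoffs: 572.077 ± 3·269.952 → [-237.8, 1381.9]
Outside: 1450 → excluded.
Retained (n=12): Σ = 5987, mean = 5987/12 = 498.917

498.9 ms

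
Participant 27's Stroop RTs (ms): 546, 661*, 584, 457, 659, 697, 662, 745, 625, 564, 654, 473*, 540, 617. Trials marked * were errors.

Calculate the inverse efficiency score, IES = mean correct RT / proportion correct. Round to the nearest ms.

Correct trials (n=12): 546, 584, 457, 659, 697, 662, 745, 625, 564, 654, 540, 617
Mean correct RT = 7350/12 = 612.5000 ms
Proportion correct = 12/14
IES = 612.5000 / (12/14) = 714.583 ms

715 ms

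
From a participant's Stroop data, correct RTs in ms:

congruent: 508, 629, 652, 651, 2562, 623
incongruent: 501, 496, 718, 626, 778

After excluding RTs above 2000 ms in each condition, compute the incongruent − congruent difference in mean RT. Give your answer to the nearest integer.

11 ms

congruent: exclude 2562
M(congruent) = 3063/5 = 612.600
M(incongruent) = 3119/5 = 623.800
Difference = 623.800 − 612.600 = 11.200 ms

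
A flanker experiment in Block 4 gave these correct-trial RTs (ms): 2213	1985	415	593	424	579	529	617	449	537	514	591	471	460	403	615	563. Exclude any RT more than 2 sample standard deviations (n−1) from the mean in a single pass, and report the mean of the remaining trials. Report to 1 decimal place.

517.3 ms

n = 17, ΣRT = 11958, M = 703.412
Σ(x−M)² = 4520108.12; s = √(4520108.12/16) = 531.514
Cutoffs: 703.412 ± 2·531.514 → [-359.6, 1766.4]
Outside: 1985, 2213 → excluded.
Retained (n=15): Σ = 7760, mean = 7760/15 = 517.333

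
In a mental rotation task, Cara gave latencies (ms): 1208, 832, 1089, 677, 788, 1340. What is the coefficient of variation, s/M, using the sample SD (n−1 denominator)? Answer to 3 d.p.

n = 6, Σ = 5934, M = 989.0000
Σ(x−M)² = 343556.000; s = √(343556.000/5) = 262.1282
CV = 262.1282 / 989.0000 = 0.26504

0.265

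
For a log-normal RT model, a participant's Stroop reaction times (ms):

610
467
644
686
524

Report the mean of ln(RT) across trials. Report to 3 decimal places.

ln(RT): 6.4135, 6.1463, 6.4677, 6.5309, 6.2615
Σ ln(RT) = 31.8199
Mean = 31.8199/5 = 6.36397

6.364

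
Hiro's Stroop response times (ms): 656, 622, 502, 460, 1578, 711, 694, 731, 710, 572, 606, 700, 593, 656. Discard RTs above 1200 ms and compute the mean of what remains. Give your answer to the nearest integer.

Excluded: 1578
Retained (n=13): Σ = 8213
Mean = 8213/13 = 631.7692

632 ms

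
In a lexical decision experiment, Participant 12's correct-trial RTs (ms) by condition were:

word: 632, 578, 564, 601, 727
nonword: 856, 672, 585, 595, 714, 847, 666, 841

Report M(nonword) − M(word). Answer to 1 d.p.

101.6 ms

M(word) = 3102/5 = 620.400
M(nonword) = 5776/8 = 722.000
Difference = 722.000 − 620.400 = 101.600 ms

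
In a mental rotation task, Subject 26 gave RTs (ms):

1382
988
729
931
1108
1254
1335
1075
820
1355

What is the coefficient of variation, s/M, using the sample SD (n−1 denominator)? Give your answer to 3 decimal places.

n = 10, Σ = 10977, M = 1097.7000
Σ(x−M)² = 481272.100; s = √(481272.100/9) = 231.2459
CV = 231.2459 / 1097.7000 = 0.21066

0.211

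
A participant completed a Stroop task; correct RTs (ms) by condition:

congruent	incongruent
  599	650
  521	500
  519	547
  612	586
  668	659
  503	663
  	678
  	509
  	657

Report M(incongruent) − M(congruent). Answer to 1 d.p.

35.1 ms

M(congruent) = 3422/6 = 570.333
M(incongruent) = 5449/9 = 605.444
Difference = 605.444 − 570.333 = 35.111 ms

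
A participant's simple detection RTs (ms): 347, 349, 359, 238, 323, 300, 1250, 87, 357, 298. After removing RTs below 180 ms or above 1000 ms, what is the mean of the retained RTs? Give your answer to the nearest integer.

Excluded: 87, 1250
Retained (n=8): Σ = 2571
Mean = 2571/8 = 321.3750

321 ms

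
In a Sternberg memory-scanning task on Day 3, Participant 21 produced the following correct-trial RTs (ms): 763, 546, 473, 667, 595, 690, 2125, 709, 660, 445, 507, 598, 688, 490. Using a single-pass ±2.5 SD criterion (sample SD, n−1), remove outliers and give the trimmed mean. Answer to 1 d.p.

602.4 ms

n = 14, ΣRT = 9956, M = 711.143
Σ(x−M)² = 2278917.71; s = √(2278917.71/13) = 418.690
Cutoffs: 711.143 ± 2.5·418.690 → [-335.6, 1757.9]
Outside: 2125 → excluded.
Retained (n=13): Σ = 7831, mean = 7831/13 = 602.385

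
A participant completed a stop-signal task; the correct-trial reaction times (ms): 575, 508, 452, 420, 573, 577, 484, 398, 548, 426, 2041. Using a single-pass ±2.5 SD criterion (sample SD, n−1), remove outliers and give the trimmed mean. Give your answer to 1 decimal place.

n = 11, ΣRT = 7002, M = 636.545
Σ(x−M)² = 2213680.73; s = √(2213680.73/10) = 470.498
Cutoffs: 636.545 ± 2.5·470.498 → [-539.7, 1812.8]
Outside: 2041 → excluded.
Retained (n=10): Σ = 4961, mean = 4961/10 = 496.100

496.1 ms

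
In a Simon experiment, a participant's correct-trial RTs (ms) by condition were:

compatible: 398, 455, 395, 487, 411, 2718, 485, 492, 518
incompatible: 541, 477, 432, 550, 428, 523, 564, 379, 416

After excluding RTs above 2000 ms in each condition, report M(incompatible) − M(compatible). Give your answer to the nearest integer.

compatible: exclude 2718
M(compatible) = 3641/8 = 455.125
M(incompatible) = 4310/9 = 478.889
Difference = 478.889 − 455.125 = 23.764 ms

24 ms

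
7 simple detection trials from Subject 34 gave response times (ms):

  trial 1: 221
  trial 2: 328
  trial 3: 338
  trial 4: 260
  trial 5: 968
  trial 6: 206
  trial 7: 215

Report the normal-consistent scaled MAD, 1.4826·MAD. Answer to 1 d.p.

Sorted: 206, 215, 221, 260, 328, 338, 968 → median = 260
|x − 260| sorted: 0, 39, 45, 54, 68, 78, 708 → MAD = 54
Robust SD ≈ 1.4826 × 54 = 80.060

80.1 ms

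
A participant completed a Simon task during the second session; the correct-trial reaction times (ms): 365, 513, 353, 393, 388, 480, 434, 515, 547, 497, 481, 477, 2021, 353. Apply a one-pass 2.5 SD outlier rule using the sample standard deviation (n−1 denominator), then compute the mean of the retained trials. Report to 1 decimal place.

445.8 ms

n = 14, ΣRT = 7817, M = 558.357
Σ(x−M)² = 2359457.21; s = √(2359457.21/13) = 426.024
Cutoffs: 558.357 ± 2.5·426.024 → [-506.7, 1623.4]
Outside: 2021 → excluded.
Retained (n=13): Σ = 5796, mean = 5796/13 = 445.846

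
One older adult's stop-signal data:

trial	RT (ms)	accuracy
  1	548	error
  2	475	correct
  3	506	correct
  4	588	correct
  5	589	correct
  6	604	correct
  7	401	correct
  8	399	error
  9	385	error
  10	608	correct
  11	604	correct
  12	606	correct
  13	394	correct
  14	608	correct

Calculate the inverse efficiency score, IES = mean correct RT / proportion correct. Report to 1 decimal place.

692.2 ms

Correct trials (n=11): 475, 506, 588, 589, 604, 401, 608, 604, 606, 394, 608
Mean correct RT = 5983/11 = 543.9091 ms
Proportion correct = 11/14
IES = 543.9091 / (11/14) = 692.248 ms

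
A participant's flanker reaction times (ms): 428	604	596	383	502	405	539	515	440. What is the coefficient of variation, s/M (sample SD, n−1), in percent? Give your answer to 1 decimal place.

16.5%

n = 9, Σ = 4412, M = 490.2222
Σ(x−M)² = 52419.556; s = √(52419.556/8) = 80.9472
CV = 80.9472 / 490.2222 = 0.16512 = 16.512%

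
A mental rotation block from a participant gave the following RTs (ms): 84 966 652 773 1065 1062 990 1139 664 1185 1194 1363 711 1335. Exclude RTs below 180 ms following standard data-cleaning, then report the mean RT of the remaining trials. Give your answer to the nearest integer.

1008 ms

Excluded: 84
Retained (n=13): Σ = 13099
Mean = 13099/13 = 1007.6154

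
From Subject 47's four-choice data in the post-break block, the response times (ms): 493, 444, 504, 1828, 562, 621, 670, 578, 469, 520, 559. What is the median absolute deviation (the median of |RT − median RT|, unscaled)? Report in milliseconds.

Sorted: 444, 469, 493, 504, 520, 559, 562, 578, 621, 670, 1828 → median = 559
|x − 559|: 66, 115, 55, 1269, 3, 62, 111, 19, 90, 39, 0
Sorted deviations: 0, 3, 19, 39, 55, 62, 66, 90, 111, 115, 1269 → MAD = 62

62 ms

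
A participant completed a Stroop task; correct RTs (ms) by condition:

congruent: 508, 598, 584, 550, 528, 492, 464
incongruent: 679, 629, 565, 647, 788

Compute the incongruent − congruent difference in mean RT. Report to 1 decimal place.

M(congruent) = 3724/7 = 532.000
M(incongruent) = 3308/5 = 661.600
Difference = 661.600 − 532.000 = 129.600 ms

129.6 ms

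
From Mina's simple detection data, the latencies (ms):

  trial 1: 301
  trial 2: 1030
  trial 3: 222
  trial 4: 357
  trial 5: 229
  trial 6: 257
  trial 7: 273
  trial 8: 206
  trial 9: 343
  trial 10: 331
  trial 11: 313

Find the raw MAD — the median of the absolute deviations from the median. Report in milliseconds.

44 ms

Sorted: 206, 222, 229, 257, 273, 301, 313, 331, 343, 357, 1030 → median = 301
|x − 301|: 0, 729, 79, 56, 72, 44, 28, 95, 42, 30, 12
Sorted deviations: 0, 12, 28, 30, 42, 44, 56, 72, 79, 95, 729 → MAD = 44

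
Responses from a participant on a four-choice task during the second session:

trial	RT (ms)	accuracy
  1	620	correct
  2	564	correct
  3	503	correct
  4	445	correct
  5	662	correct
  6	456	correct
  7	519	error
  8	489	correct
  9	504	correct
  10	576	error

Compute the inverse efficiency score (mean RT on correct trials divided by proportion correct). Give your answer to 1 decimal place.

Correct trials (n=8): 620, 564, 503, 445, 662, 456, 489, 504
Mean correct RT = 4243/8 = 530.3750 ms
Proportion correct = 8/10
IES = 530.3750 / (8/10) = 662.969 ms

663.0 ms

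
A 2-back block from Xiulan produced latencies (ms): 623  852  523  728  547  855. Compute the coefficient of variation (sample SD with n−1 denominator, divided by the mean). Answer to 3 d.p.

n = 6, Σ = 4128, M = 688.0000
Σ(x−M)² = 107716.000; s = √(107716.000/5) = 146.7760
CV = 146.7760 / 688.0000 = 0.21334

0.213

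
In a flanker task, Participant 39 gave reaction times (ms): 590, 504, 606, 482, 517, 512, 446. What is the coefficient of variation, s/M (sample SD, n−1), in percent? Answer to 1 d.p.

n = 7, Σ = 3657, M = 522.4286
Σ(x−M)² = 19503.714; s = √(19503.714/6) = 57.0142
CV = 57.0142 / 522.4286 = 0.10913 = 10.913%

10.9%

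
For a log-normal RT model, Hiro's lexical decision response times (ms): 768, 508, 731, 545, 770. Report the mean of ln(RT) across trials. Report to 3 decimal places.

6.483

ln(RT): 6.6438, 6.2305, 6.5944, 6.3008, 6.6464
Σ ln(RT) = 32.4159
Mean = 32.4159/5 = 6.48317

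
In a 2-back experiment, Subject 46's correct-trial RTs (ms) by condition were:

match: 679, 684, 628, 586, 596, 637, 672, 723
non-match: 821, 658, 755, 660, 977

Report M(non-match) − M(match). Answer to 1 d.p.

123.6 ms

M(match) = 5205/8 = 650.625
M(non-match) = 3871/5 = 774.200
Difference = 774.200 − 650.625 = 123.575 ms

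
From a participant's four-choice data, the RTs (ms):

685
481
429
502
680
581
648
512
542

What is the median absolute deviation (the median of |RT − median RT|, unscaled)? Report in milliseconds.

61 ms

Sorted: 429, 481, 502, 512, 542, 581, 648, 680, 685 → median = 542
|x − 542|: 143, 61, 113, 40, 138, 39, 106, 30, 0
Sorted deviations: 0, 30, 39, 40, 61, 106, 113, 138, 143 → MAD = 61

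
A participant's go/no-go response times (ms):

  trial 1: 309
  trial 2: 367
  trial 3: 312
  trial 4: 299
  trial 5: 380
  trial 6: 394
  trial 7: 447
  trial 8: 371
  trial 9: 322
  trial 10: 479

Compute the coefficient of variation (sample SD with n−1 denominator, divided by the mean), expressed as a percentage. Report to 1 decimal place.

16.4%

n = 10, Σ = 3680, M = 368.0000
Σ(x−M)² = 32886.000; s = √(32886.000/9) = 60.4483
CV = 60.4483 / 368.0000 = 0.16426 = 16.426%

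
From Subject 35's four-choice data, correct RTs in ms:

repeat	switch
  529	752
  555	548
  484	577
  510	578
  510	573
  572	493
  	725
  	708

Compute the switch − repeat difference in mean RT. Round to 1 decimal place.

M(repeat) = 3160/6 = 526.667
M(switch) = 4954/8 = 619.250
Difference = 619.250 − 526.667 = 92.583 ms

92.6 ms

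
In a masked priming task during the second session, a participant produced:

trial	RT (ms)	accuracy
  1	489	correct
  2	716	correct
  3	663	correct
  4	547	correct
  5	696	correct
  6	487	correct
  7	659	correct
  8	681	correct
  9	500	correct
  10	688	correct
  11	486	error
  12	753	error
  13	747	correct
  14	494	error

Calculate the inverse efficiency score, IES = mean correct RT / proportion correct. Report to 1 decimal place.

Correct trials (n=11): 489, 716, 663, 547, 696, 487, 659, 681, 500, 688, 747
Mean correct RT = 6873/11 = 624.8182 ms
Proportion correct = 11/14
IES = 624.8182 / (11/14) = 795.223 ms

795.2 ms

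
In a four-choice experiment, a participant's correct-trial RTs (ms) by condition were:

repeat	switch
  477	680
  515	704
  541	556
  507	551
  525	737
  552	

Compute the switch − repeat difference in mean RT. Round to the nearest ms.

M(repeat) = 3117/6 = 519.500
M(switch) = 3228/5 = 645.600
Difference = 645.600 − 519.500 = 126.100 ms

126 ms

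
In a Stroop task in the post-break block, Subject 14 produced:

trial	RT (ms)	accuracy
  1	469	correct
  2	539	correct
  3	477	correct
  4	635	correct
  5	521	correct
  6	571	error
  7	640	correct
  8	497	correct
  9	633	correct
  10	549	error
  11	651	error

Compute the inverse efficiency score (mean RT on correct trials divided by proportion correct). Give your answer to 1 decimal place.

Correct trials (n=8): 469, 539, 477, 635, 521, 640, 497, 633
Mean correct RT = 4411/8 = 551.3750 ms
Proportion correct = 8/11
IES = 551.3750 / (8/11) = 758.141 ms

758.1 ms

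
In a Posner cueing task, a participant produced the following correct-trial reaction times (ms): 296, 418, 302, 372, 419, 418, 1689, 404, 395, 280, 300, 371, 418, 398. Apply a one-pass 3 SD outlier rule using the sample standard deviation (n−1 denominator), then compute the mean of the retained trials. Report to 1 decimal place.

n = 14, ΣRT = 6480, M = 462.857
Σ(x−M)² = 1654029.71; s = √(1654029.71/13) = 356.697
Cutoffs: 462.857 ± 3·356.697 → [-607.2, 1532.9]
Outside: 1689 → excluded.
Retained (n=13): Σ = 4791, mean = 4791/13 = 368.538

368.5 ms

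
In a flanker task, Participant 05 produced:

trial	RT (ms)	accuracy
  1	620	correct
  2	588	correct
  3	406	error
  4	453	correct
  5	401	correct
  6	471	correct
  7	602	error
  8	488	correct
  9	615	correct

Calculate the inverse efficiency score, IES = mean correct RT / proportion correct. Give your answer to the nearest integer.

668 ms

Correct trials (n=7): 620, 588, 453, 401, 471, 488, 615
Mean correct RT = 3636/7 = 519.4286 ms
Proportion correct = 7/9
IES = 519.4286 / (7/9) = 667.837 ms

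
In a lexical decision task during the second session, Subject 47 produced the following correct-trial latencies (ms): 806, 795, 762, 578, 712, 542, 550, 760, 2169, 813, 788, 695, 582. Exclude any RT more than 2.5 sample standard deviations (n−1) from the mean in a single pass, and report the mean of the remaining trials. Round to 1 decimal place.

n = 13, ΣRT = 10552, M = 811.692
Σ(x−M)² = 2120442.77; s = √(2120442.77/12) = 420.361
Cutoffs: 811.692 ± 2.5·420.361 → [-239.2, 1862.6]
Outside: 2169 → excluded.
Retained (n=12): Σ = 8383, mean = 8383/12 = 698.583

698.6 ms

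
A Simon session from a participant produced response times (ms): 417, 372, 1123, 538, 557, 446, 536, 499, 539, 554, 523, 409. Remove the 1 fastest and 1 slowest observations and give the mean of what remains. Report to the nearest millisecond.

Sorted: 372, 409, 417, 446, 499, 523, 536, 538, 539, 554, 557, 1123
Drop lowest 1 (372) and highest 1 (1123)
Remaining (n=10): Σ = 5018, mean = 5018/10 = 501.800

502 ms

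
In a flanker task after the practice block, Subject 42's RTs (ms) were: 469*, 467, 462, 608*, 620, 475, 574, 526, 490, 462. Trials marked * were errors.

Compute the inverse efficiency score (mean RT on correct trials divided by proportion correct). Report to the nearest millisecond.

Correct trials (n=8): 467, 462, 620, 475, 574, 526, 490, 462
Mean correct RT = 4076/8 = 509.5000 ms
Proportion correct = 8/10
IES = 509.5000 / (8/10) = 636.875 ms

637 ms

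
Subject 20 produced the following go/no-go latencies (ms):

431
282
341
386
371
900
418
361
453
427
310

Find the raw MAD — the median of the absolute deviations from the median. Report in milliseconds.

Sorted: 282, 310, 341, 361, 371, 386, 418, 427, 431, 453, 900 → median = 386
|x − 386|: 45, 104, 45, 0, 15, 514, 32, 25, 67, 41, 76
Sorted deviations: 0, 15, 25, 32, 41, 45, 45, 67, 76, 104, 514 → MAD = 45

45 ms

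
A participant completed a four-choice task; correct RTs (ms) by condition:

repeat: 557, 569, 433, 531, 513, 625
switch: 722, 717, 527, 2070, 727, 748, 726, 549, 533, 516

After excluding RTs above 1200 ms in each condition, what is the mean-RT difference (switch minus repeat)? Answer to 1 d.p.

102.6 ms

switch: exclude 2070
M(repeat) = 3228/6 = 538.000
M(switch) = 5765/9 = 640.556
Difference = 640.556 − 538.000 = 102.556 ms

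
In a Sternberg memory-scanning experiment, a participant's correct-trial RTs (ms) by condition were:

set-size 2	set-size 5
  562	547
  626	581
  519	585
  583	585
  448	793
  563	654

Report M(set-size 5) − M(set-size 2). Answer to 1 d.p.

74.0 ms

M(set-size 2) = 3301/6 = 550.167
M(set-size 5) = 3745/6 = 624.167
Difference = 624.167 − 550.167 = 74.000 ms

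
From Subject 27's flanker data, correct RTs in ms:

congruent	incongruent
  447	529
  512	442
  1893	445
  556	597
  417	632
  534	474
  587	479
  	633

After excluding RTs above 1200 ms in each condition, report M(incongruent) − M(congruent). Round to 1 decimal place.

20.0 ms

congruent: exclude 1893
M(congruent) = 3053/6 = 508.833
M(incongruent) = 4231/8 = 528.875
Difference = 528.875 − 508.833 = 20.042 ms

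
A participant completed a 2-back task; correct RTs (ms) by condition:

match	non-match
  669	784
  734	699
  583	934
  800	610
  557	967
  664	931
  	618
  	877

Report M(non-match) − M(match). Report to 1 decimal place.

M(match) = 4007/6 = 667.833
M(non-match) = 6420/8 = 802.500
Difference = 802.500 − 667.833 = 134.667 ms

134.7 ms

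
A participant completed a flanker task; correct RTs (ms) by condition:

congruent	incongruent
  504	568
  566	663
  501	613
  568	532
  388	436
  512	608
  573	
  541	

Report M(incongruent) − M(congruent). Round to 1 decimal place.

50.9 ms

M(congruent) = 4153/8 = 519.125
M(incongruent) = 3420/6 = 570.000
Difference = 570.000 − 519.125 = 50.875 ms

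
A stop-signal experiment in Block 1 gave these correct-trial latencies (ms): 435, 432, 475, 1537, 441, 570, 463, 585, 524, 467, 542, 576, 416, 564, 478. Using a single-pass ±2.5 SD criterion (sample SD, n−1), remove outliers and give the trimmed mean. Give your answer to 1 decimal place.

497.7 ms

n = 15, ΣRT = 8505, M = 567.000
Σ(x−M)² = 1055324.00; s = √(1055324.00/14) = 274.555
Cutoffs: 567.000 ± 2.5·274.555 → [-119.4, 1253.4]
Outside: 1537 → excluded.
Retained (n=14): Σ = 6968, mean = 6968/14 = 497.714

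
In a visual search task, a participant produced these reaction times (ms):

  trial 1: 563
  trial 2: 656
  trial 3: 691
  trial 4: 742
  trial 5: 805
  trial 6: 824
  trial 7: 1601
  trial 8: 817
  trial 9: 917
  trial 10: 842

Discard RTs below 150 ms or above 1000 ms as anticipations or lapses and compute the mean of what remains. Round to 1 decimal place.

Excluded: 1601
Retained (n=9): Σ = 6857
Mean = 6857/9 = 761.8889

761.9 ms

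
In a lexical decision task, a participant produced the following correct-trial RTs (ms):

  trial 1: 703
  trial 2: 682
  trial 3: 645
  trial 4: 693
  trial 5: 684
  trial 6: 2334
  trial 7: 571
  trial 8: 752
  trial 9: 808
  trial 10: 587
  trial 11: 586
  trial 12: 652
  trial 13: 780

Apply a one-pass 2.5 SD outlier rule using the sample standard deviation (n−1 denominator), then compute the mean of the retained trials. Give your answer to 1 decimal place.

678.6 ms

n = 13, ΣRT = 10477, M = 805.923
Σ(x−M)² = 2593240.92; s = √(2593240.92/12) = 464.869
Cutoffs: 805.923 ± 2.5·464.869 → [-356.3, 1968.1]
Outside: 2334 → excluded.
Retained (n=12): Σ = 8143, mean = 8143/12 = 678.583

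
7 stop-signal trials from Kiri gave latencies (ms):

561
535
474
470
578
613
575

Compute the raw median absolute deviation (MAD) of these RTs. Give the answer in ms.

26 ms

Sorted: 470, 474, 535, 561, 575, 578, 613 → median = 561
|x − 561|: 0, 26, 87, 91, 17, 52, 14
Sorted deviations: 0, 14, 17, 26, 52, 87, 91 → MAD = 26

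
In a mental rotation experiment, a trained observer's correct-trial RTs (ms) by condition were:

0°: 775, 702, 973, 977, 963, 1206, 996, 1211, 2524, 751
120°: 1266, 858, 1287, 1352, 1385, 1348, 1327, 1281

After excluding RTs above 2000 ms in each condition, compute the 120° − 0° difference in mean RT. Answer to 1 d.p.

312.6 ms

0°: exclude 2524
M(0°) = 8554/9 = 950.444
M(120°) = 10104/8 = 1263.000
Difference = 1263.000 − 950.444 = 312.556 ms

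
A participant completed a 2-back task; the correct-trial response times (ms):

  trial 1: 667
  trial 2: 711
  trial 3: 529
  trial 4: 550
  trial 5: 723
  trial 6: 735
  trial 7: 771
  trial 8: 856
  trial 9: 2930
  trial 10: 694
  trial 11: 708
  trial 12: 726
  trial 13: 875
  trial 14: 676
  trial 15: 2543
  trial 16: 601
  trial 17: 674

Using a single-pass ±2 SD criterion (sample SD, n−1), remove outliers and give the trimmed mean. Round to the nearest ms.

n = 17, ΣRT = 15969, M = 939.353
Σ(x−M)² = 7522157.88; s = √(7522157.88/16) = 685.664
Cutoffs: 939.353 ± 2·685.664 → [-432.0, 2310.7]
Outside: 2543, 2930 → excluded.
Retained (n=15): Σ = 10496, mean = 10496/15 = 699.733

700 ms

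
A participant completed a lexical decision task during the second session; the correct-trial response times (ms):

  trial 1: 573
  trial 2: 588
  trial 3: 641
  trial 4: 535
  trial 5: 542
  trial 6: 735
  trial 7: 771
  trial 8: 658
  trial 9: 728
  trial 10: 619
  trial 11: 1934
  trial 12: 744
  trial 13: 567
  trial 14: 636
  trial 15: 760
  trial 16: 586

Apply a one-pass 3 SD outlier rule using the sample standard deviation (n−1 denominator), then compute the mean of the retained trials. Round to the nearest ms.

646 ms

n = 16, ΣRT = 11617, M = 726.062
Σ(x−M)² = 1651922.94; s = √(1651922.94/15) = 331.856
Cutoffs: 726.062 ± 3·331.856 → [-269.5, 1721.6]
Outside: 1934 → excluded.
Retained (n=15): Σ = 9683, mean = 9683/15 = 645.533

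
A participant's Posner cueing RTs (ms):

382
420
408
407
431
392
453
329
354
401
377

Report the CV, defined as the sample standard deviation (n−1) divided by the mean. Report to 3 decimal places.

0.088

n = 11, Σ = 4354, M = 395.8182
Σ(x−M)² = 12165.636; s = √(12165.636/10) = 34.8793
CV = 34.8793 / 395.8182 = 0.08812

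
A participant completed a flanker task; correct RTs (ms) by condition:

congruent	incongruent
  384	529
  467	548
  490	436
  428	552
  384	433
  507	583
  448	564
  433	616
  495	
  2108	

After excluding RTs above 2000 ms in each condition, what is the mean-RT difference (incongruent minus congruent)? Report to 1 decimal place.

84.2 ms

congruent: exclude 2108
M(congruent) = 4036/9 = 448.444
M(incongruent) = 4261/8 = 532.625
Difference = 532.625 − 448.444 = 84.181 ms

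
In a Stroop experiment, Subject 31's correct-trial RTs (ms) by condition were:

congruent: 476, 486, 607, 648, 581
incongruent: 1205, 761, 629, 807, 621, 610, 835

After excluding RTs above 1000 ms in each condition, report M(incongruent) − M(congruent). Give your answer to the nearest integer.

151 ms

incongruent: exclude 1205
M(congruent) = 2798/5 = 559.600
M(incongruent) = 4263/6 = 710.500
Difference = 710.500 − 559.600 = 150.900 ms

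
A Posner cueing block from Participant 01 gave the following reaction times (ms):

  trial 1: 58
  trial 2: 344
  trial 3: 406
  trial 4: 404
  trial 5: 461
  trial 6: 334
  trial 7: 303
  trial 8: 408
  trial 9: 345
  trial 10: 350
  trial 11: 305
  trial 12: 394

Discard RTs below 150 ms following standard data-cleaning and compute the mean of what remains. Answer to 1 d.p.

Excluded: 58
Retained (n=11): Σ = 4054
Mean = 4054/11 = 368.5455

368.5 ms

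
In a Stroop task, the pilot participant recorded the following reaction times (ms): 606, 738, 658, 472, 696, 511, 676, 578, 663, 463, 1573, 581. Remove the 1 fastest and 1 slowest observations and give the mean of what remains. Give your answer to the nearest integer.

618 ms

Sorted: 463, 472, 511, 578, 581, 606, 658, 663, 676, 696, 738, 1573
Drop lowest 1 (463) and highest 1 (1573)
Remaining (n=10): Σ = 6179, mean = 6179/10 = 617.900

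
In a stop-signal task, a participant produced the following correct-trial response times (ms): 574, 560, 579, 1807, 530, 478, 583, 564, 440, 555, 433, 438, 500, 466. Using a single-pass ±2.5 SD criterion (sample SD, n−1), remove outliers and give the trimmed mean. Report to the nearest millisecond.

515 ms

n = 14, ΣRT = 8507, M = 607.643
Σ(x−M)² = 1589831.21; s = √(1589831.21/13) = 349.707
Cutoffs: 607.643 ± 2.5·349.707 → [-266.6, 1481.9]
Outside: 1807 → excluded.
Retained (n=13): Σ = 6700, mean = 6700/13 = 515.385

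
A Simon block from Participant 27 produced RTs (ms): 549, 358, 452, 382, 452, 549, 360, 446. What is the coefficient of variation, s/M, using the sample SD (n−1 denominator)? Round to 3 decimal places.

0.171

n = 8, Σ = 3548, M = 443.5000
Σ(x−M)² = 40476.000; s = √(40476.000/7) = 76.0413
CV = 76.0413 / 443.5000 = 0.17146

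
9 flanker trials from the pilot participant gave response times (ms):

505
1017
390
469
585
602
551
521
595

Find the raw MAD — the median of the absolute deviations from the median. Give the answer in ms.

46 ms

Sorted: 390, 469, 505, 521, 551, 585, 595, 602, 1017 → median = 551
|x − 551|: 46, 466, 161, 82, 34, 51, 0, 30, 44
Sorted deviations: 0, 30, 34, 44, 46, 51, 82, 161, 466 → MAD = 46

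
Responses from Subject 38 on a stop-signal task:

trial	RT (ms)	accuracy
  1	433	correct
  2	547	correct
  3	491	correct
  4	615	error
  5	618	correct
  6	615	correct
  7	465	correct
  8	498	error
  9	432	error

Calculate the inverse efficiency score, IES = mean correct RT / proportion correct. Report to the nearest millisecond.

Correct trials (n=6): 433, 547, 491, 618, 615, 465
Mean correct RT = 3169/6 = 528.1667 ms
Proportion correct = 6/9
IES = 528.1667 / (6/9) = 792.250 ms

792 ms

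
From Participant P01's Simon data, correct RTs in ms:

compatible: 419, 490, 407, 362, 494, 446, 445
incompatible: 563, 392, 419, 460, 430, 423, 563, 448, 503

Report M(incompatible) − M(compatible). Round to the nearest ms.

M(compatible) = 3063/7 = 437.571
M(incompatible) = 4201/9 = 466.778
Difference = 466.778 − 437.571 = 29.206 ms

29 ms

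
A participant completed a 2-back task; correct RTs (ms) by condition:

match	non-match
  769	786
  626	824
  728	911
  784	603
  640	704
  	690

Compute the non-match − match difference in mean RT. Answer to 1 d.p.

43.6 ms

M(match) = 3547/5 = 709.400
M(non-match) = 4518/6 = 753.000
Difference = 753.000 − 709.400 = 43.600 ms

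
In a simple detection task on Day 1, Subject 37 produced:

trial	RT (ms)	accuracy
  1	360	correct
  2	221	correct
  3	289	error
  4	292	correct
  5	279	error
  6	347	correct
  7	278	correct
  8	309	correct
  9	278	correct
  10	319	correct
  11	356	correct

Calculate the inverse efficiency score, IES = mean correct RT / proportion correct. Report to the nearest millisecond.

375 ms

Correct trials (n=9): 360, 221, 292, 347, 278, 309, 278, 319, 356
Mean correct RT = 2760/9 = 306.6667 ms
Proportion correct = 9/11
IES = 306.6667 / (9/11) = 374.815 ms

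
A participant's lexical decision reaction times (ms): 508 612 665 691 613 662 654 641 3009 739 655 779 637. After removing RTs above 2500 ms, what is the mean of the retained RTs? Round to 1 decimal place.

Excluded: 3009
Retained (n=12): Σ = 7856
Mean = 7856/12 = 654.6667

654.7 ms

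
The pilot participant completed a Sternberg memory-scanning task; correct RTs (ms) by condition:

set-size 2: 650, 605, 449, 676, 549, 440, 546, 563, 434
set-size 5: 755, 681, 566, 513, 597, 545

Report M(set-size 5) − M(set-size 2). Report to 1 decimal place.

M(set-size 2) = 4912/9 = 545.778
M(set-size 5) = 3657/6 = 609.500
Difference = 609.500 − 545.778 = 63.722 ms

63.7 ms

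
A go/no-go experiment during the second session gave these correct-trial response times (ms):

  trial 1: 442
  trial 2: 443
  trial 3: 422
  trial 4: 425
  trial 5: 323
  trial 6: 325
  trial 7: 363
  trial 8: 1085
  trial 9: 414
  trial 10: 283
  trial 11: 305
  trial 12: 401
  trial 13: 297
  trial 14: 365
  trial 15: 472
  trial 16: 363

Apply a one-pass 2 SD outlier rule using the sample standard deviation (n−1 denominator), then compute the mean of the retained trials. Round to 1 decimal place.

376.2 ms

n = 16, ΣRT = 6728, M = 420.500
Σ(x−M)² = 521444.00; s = √(521444.00/15) = 186.448
Cutoffs: 420.500 ± 2·186.448 → [47.6, 793.4]
Outside: 1085 → excluded.
Retained (n=15): Σ = 5643, mean = 5643/15 = 376.200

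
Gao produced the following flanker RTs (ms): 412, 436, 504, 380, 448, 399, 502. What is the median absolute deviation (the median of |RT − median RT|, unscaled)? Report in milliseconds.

Sorted: 380, 399, 412, 436, 448, 502, 504 → median = 436
|x − 436|: 24, 0, 68, 56, 12, 37, 66
Sorted deviations: 0, 12, 24, 37, 56, 66, 68 → MAD = 37

37 ms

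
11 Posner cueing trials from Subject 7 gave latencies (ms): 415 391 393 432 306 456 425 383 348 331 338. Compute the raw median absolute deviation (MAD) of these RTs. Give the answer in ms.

Sorted: 306, 331, 338, 348, 383, 391, 393, 415, 425, 432, 456 → median = 391
|x − 391|: 24, 0, 2, 41, 85, 65, 34, 8, 43, 60, 53
Sorted deviations: 0, 2, 8, 24, 34, 41, 43, 53, 60, 65, 85 → MAD = 41

41 ms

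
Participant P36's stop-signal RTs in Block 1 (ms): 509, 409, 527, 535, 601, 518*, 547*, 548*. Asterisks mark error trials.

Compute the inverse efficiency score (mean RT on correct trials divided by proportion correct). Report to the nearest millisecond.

826 ms

Correct trials (n=5): 509, 409, 527, 535, 601
Mean correct RT = 2581/5 = 516.2000 ms
Proportion correct = 5/8
IES = 516.2000 / (5/8) = 825.920 ms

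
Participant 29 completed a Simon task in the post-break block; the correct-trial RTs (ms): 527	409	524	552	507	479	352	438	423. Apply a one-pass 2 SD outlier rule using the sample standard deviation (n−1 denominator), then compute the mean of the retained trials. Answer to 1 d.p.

467.9 ms

n = 9, ΣRT = 4211, M = 467.889
Σ(x−M)² = 35176.89; s = √(35176.89/8) = 66.311
Cutoffs: 467.889 ± 2·66.311 → [335.3, 600.5]
No RTs fall outside the cutoffs; all 9 retained. Mean = 4211/9 = 467.889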